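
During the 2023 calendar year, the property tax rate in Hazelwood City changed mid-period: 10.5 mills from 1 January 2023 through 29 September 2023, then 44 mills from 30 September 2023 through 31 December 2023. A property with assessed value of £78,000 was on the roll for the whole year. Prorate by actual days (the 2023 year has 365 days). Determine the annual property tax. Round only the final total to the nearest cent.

1 January – 29 September 2023: 272 days at 10.5 mills → £78,000 × 1.05% × 272/365 = £610.3233
30 September – 31 December 2023: 93 days at 44 mills → £78,000 × 4.4% × 93/365 = £874.4548
Total = £1,484.7781

£1,484.78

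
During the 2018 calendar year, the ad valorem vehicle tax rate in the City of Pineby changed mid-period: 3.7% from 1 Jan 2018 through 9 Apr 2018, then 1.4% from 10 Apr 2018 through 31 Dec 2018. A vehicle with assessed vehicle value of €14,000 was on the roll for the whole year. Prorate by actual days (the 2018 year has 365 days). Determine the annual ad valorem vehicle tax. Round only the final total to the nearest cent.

€283.34

1 Jan – 9 Apr 2018: 99 days at 3.7% → €14,000 × 3.7% × 99/365 = €140.4986
10 Apr – 31 Dec 2018: 266 days at 1.4% → €14,000 × 1.4% × 266/365 = €142.8384
Total = €283.3370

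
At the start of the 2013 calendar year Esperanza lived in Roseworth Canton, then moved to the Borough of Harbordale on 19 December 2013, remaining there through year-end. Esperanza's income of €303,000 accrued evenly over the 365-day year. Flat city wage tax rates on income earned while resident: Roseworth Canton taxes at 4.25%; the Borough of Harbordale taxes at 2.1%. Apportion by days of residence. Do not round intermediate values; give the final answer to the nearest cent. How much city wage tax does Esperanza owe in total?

Roseworth Canton, 1 January – 18 December 2013: 352 days → €303,000 × 4.25% × 352/365 = €12,418.8493
The Borough of Harbordale, 19 December – 31 December 2013: 13 days → €303,000 × 2.1% × 13/365 = €226.6274
Total = €12,645.4767

€12,645.48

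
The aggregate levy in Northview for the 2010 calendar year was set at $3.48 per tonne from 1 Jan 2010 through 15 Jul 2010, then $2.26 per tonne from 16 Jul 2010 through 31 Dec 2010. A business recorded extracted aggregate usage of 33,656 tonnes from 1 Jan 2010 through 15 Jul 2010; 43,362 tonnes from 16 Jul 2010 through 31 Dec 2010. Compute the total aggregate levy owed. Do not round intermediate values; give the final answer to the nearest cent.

1 Jan – 15 Jul 2010: 33,656 tonnes at $3.48/tonne → $117,122.88
16 Jul – 31 Dec 2010: 43,362 tonnes at $2.26/tonne → $97,998.12

$215,121.00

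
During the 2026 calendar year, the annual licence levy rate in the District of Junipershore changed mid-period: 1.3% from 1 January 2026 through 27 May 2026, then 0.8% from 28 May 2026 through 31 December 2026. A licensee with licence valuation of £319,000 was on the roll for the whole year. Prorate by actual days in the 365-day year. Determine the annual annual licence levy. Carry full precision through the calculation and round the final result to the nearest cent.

1 January – 27 May 2026: 147 days at 1.3% → £319,000 × 1.3% × 147/365 = £1,670.1616
28 May – 31 December 2026: 218 days at 0.8% → £319,000 × 0.8% × 218/365 = £1,524.2082
Total = £3,194.3699

£3,194.37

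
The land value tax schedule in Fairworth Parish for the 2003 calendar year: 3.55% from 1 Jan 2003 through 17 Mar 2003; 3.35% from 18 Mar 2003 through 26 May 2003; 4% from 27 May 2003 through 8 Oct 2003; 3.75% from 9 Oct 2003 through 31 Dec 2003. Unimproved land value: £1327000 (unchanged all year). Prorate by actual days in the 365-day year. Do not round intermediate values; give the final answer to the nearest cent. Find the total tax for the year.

£49418.93

1 Jan – 17 Mar 2003: 76 days at 3.55% → £1327000 × 3.55% × 76/365 = £9808.8932
18 Mar – 26 May 2003: 70 days at 3.35% → £1327000 × 3.35% × 70/365 = £8525.5205
27 May – 8 Oct 2003: 135 days at 4% → £1327000 × 4% × 135/365 = £19632.3288
9 Oct – 31 Dec 2003: 84 days at 3.75% → £1327000 × 3.75% × 84/365 = £11452.1918
Total = £49418.9342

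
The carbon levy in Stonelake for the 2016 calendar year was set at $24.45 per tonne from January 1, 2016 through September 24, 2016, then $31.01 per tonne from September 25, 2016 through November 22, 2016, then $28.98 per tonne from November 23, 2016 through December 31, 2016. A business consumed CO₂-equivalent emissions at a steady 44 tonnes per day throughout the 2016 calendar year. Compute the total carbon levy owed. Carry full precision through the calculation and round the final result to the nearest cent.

January 1 – September 24, 2016: 268 days × 44 tonnes/day = 11,792 tonnes at $24.45/tonne → $288314.40
September 25 – November 22, 2016: 59 days × 44 tonnes/day = 2,596 tonnes at $31.01/tonne → $80501.96
November 23 – December 31, 2016: 39 days × 44 tonnes/day = 1,716 tonnes at $28.98/tonne → $49729.68

$418546.04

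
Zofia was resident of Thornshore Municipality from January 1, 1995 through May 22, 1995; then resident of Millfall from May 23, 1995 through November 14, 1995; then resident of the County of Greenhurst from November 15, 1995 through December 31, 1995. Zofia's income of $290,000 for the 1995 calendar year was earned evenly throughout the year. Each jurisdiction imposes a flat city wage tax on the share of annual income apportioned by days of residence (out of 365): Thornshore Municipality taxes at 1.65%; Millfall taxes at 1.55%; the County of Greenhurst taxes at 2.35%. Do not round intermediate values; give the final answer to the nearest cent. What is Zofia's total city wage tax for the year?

Thornshore Municipality, January 1 – May 22, 1995: 142 days → $290,000 × 1.65% × 142/365 = $1,861.5616
Millfall, May 23 – November 14, 1995: 176 days → $290,000 × 1.55% × 176/365 = $2,167.4521
The County of Greenhurst, November 15 – December 31, 1995: 47 days → $290,000 × 2.35% × 47/365 = $877.5479
Total = $4,906.5616

$4,906.56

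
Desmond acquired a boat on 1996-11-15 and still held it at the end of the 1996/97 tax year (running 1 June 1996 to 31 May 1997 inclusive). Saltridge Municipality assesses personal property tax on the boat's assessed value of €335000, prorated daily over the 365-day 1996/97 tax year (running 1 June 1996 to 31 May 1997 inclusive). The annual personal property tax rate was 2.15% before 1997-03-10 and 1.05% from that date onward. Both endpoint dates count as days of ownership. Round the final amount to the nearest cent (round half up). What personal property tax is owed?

1996-11-15 to 1997-03-09: 115 days at 2.15% → €335000 × 2.15% × 115/365 = €2269.2808
1997-03-10 to 1997-05-31: 83 days at 1.05% → €335000 × 1.05% × 83/365 = €799.8699
Total = €3069.1507

€3069.15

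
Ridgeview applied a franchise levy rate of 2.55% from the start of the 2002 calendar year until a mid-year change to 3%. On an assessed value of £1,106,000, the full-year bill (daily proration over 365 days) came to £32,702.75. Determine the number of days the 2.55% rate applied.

Let d = days at the first rate; then 365 − d days at the second rate.
£1,106,000 × [2.55%·d + 3%·(365−d)] / 365 = £32,702.75
Solving gives d = 35, so the new rate took effect on February 5, 2002.

35 days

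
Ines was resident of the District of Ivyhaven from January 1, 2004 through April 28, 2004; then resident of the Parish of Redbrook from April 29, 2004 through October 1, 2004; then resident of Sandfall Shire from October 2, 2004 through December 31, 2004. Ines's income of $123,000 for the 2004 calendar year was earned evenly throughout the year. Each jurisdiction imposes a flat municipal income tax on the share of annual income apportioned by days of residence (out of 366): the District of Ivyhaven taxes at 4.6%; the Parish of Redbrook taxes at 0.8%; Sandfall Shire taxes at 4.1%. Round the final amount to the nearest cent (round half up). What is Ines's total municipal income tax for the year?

The District of Ivyhaven, January 1 – April 28, 2004: 119 days → $123,000 × 4.6% × 119/366 = $1,839.6230
The Parish of Redbrook, April 29 – October 1, 2004: 156 days → $123,000 × 0.8% × 156/366 = $419.4098
Sandfall Shire, October 2 – December 31, 2004: 91 days → $123,000 × 4.1% × 91/366 = $1,253.8607
Total = $3,512.8934

$3,512.89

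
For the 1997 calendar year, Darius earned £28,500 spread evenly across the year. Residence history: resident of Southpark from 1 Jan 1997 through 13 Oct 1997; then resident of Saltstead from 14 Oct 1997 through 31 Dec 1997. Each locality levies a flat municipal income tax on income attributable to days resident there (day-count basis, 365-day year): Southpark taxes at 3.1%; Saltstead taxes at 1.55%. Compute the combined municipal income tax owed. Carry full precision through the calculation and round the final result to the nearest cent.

£787.89

Southpark, 1 Jan – 13 Oct 1997: 286 days → £28,500 × 3.1% × 286/365 = £692.2767
Saltstead, 14 Oct – 31 Dec 1997: 79 days → £28,500 × 1.55% × 79/365 = £95.6116
Total = £787.8884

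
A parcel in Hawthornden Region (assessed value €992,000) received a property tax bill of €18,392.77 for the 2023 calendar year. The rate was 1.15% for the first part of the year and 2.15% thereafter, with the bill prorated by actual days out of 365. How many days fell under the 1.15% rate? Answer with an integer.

108 days

Let d = days at the first rate; then 365 − d days at the second rate.
€992,000 × [1.15%·d + 2.15%·(365−d)] / 365 = €18,392.77
Solving gives d = 108, so the new rate took effect on April 19, 2023.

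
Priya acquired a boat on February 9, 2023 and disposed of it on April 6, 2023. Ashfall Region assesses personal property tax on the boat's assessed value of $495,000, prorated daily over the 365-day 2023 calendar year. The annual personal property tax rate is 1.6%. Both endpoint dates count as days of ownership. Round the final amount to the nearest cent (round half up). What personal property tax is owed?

Days held (February 9 – April 6, 2023): 57 out of 365
Tax = $495,000 × 1.6% × 57/365 = $1,236.8219

$1,236.82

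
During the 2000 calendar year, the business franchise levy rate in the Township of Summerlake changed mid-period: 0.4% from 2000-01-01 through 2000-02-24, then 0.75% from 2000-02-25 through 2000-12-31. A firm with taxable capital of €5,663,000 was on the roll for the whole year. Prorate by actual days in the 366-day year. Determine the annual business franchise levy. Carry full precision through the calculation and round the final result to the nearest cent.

€39,494.01

2000-01-01 to 2000-02-24: 55 days at 0.4% → €5,663,000 × 0.4% × 55/366 = €3,403.9891
2000-02-25 to 2000-12-31: 311 days at 0.75% → €5,663,000 × 0.75% × 311/366 = €36,090.0205
Total = €39,494.0096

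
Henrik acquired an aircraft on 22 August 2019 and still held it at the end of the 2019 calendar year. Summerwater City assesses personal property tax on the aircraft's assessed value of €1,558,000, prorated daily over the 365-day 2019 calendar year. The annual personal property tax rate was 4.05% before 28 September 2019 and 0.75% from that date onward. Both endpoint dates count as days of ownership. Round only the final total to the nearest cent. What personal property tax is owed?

€9,437.64

22 August – 27 September 2019: 37 days at 4.05% → €1,558,000 × 4.05% × 37/365 = €6,396.3370
28 September – 31 December 2019: 95 days at 0.75% → €1,558,000 × 0.75% × 95/365 = €3,041.3014
Total = €9,437.6384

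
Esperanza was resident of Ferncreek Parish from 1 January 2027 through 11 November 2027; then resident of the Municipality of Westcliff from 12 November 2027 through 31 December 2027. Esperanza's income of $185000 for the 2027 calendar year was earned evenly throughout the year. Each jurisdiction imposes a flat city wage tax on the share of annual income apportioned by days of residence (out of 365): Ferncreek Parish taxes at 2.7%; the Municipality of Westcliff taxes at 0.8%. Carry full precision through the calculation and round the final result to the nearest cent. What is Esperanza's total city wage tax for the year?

Ferncreek Parish, 1 January – 11 November 2027: 315 days → $185000 × 2.7% × 315/365 = $4310.7534
The Municipality of Westcliff, 12 November – 31 December 2027: 50 days → $185000 × 0.8% × 50/365 = $202.7397
Total = $4513.4932

$4513.49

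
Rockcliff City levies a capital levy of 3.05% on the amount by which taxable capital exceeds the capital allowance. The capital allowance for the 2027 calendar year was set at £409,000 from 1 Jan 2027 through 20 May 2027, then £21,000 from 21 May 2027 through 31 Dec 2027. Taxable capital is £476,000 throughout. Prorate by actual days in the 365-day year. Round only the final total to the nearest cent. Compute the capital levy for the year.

£9,338.43

1 Jan – 20 May 2027: 140 days, exemption £409,000 → (£476,000 − £409,000) × 3.05% × 140/365 = £783.8082
21 May – 31 Dec 2027: 225 days, exemption £21,000 → (£476,000 − £21,000) × 3.05% × 225/365 = £8,554.6233
Total = £9,338.4315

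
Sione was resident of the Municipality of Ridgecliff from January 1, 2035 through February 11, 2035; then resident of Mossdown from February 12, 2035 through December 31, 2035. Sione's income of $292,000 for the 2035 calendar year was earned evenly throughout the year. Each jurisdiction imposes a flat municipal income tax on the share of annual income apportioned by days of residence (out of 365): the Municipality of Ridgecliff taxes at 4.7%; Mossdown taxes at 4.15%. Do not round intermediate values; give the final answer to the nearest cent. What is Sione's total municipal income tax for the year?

$12,302.80

The Municipality of Ridgecliff, January 1 – February 11, 2035: 42 days → $292,000 × 4.7% × 42/365 = $1,579.2000
Mossdown, February 12 – December 31, 2035: 323 days → $292,000 × 4.15% × 323/365 = $10,723.6000
Total = $12,302.8000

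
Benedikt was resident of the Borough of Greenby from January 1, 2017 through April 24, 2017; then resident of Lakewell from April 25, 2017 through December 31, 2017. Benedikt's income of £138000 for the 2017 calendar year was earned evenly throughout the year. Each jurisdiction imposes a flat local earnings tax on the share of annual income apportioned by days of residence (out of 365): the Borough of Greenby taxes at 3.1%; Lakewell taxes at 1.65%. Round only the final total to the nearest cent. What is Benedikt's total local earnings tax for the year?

The Borough of Greenby, January 1 – April 24, 2017: 114 days → £138000 × 3.1% × 114/365 = £1336.1425
Lakewell, April 25 – December 31, 2017: 251 days → £138000 × 1.65% × 251/365 = £1565.8274
Total = £2901.9699

£2901.97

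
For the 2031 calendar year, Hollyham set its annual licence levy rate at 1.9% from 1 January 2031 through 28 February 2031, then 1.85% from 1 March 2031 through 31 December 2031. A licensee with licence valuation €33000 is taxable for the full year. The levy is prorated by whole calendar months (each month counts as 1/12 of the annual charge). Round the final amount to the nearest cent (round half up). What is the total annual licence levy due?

€613.25

1 January – 28 February 2031: 2 months at 1.9% → €33000 × 1.9% × 2/12 = €104.5000
1 March – 31 December 2031: 10 months at 1.85% → €33000 × 1.85% × 10/12 = €508.7500
Total = €613.2500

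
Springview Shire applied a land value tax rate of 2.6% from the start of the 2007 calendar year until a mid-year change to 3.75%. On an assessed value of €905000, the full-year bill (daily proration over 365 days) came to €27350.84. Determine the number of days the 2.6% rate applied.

231 days

Let d = days at the first rate; then 365 − d days at the second rate.
€905000 × [2.6%·d + 3.75%·(365−d)] / 365 = €27350.84
Solving gives d = 231, so the new rate took effect on 20 Aug 2007.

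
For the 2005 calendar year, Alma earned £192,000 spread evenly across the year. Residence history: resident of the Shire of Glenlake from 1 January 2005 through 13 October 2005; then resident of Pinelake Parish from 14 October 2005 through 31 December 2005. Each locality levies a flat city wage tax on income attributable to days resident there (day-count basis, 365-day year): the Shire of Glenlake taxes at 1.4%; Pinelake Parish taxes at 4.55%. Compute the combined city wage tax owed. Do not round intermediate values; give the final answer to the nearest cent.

£3,997.02

The Shire of Glenlake, 1 January – 13 October 2005: 286 days → £192,000 × 1.4% × 286/365 = £2,106.2137
Pinelake Parish, 14 October – 31 December 2005: 79 days → £192,000 × 4.55% × 79/365 = £1,890.8055
Total = £3,997.0192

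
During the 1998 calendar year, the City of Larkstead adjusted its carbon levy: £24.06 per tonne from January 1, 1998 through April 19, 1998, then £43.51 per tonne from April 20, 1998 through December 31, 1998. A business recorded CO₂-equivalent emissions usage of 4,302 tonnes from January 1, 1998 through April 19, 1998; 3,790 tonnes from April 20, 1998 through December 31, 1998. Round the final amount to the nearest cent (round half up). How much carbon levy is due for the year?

£268,409.02

January 1 – April 19, 1998: 4,302 tonnes at £24.06/tonne → £103,506.12
April 20 – December 31, 1998: 3,790 tonnes at £43.51/tonne → £164,902.90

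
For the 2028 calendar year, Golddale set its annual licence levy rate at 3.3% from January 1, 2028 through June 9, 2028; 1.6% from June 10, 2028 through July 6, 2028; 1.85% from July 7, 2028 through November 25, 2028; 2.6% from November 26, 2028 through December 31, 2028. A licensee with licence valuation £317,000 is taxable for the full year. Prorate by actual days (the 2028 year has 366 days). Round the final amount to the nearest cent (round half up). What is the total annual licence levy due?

January 1 – June 9, 2028: 161 days at 3.3% → £317,000 × 3.3% × 161/366 = £4,601.6967
June 10 – July 6, 2028: 27 days at 1.6% → £317,000 × 1.6% × 27/366 = £374.1639
July 7 – November 25, 2028: 142 days at 1.85% → £317,000 × 1.85% × 142/366 = £2,275.2978
November 26 – December 31, 2028: 36 days at 2.6% → £317,000 × 2.6% × 36/366 = £810.6885
Total = £8,061.8470

£8,061.85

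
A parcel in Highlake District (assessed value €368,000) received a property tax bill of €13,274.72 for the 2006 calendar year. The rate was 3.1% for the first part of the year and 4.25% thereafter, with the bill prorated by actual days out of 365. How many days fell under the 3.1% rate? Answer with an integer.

Let d = days at the first rate; then 365 − d days at the second rate.
€368,000 × [3.1%·d + 4.25%·(365−d)] / 365 = €13,274.72
Solving gives d = 204, so the new rate took effect on July 24, 2006.

204 days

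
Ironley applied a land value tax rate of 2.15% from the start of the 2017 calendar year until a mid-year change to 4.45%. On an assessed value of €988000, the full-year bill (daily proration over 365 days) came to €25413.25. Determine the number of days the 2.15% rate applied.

Let d = days at the first rate; then 365 − d days at the second rate.
€988000 × [2.15%·d + 4.45%·(365−d)] / 365 = €25413.25
Solving gives d = 298, so the new rate took effect on 26 October 2017.

298 days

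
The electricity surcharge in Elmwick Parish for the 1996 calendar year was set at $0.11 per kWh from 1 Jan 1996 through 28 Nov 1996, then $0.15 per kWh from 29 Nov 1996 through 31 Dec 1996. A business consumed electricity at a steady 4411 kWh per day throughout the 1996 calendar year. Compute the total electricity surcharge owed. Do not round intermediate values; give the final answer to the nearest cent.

$183,409.38

1 Jan – 28 Nov 1996: 333 days × 4411 kWh/day = 1,468,863 kWh at $0.11/kWh → $161,574.93
29 Nov – 31 Dec 1996: 33 days × 4411 kWh/day = 145,563 kWh at $0.15/kWh → $21,834.45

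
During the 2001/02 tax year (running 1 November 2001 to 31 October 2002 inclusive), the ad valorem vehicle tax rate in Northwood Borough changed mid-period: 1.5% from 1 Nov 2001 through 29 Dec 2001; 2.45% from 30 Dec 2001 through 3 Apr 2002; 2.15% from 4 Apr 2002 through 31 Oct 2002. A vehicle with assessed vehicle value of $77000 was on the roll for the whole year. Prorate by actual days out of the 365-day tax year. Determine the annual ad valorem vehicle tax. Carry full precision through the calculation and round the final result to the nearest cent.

$1634.72

1 Nov – 29 Dec 2001: 59 days at 1.5% → $77000 × 1.5% × 59/365 = $186.6986
30 Dec 2001 – 3 Apr 2002: 95 days at 2.45% → $77000 × 2.45% × 95/365 = $491.0068
4 Apr – 31 Oct 2002: 211 days at 2.15% → $77000 × 2.15% × 211/365 = $957.0151
Total = $1634.7205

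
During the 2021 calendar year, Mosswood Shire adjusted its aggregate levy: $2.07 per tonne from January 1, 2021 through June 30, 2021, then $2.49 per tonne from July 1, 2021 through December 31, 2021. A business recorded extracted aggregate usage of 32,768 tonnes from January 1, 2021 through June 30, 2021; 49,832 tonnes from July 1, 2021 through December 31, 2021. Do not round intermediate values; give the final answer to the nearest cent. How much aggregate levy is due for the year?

January 1 – June 30, 2021: 32,768 tonnes at $2.07/tonne → $67829.76
July 1 – December 31, 2021: 49,832 tonnes at $2.49/tonne → $124081.68

$191911.44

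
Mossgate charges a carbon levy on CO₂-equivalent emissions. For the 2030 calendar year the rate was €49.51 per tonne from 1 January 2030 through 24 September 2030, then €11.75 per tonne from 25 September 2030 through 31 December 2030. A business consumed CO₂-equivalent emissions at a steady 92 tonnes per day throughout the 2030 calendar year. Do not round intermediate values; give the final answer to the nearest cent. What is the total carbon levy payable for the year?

€1,322,101.64

1 January – 24 September 2030: 267 days × 92 tonnes/day = 24,564 tonnes at €49.51/tonne → €1,216,163.64
25 September – 31 December 2030: 98 days × 92 tonnes/day = 9,016 tonnes at €11.75/tonne → €105,938.00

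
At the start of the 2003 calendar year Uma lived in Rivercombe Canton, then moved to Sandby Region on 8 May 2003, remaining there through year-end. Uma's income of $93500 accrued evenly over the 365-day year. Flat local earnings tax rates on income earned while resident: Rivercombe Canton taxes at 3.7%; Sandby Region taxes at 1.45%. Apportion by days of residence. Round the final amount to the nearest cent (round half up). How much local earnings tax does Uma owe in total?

Rivercombe Canton, 1 January – 7 May 2003: 127 days → $93500 × 3.7% × 127/365 = $1203.7164
Sandby Region, 8 May – 31 December 2003: 238 days → $93500 × 1.45% × 238/365 = $884.0233
Total = $2087.7397

$2087.74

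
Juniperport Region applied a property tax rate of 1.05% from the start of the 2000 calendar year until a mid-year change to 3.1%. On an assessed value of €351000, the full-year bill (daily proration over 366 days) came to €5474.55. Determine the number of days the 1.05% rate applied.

Let d = days at the first rate; then 366 − d days at the second rate.
€351000 × [1.05%·d + 3.1%·(366−d)] / 366 = €5474.55
Solving gives d = 275, so the new rate took effect on 2 Oct 2000.

275 days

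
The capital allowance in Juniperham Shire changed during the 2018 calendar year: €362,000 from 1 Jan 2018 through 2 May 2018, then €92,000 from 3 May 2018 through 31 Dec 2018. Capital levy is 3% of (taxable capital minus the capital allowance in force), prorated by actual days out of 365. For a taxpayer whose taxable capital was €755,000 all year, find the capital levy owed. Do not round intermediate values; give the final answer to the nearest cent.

1 Jan – 2 May 2018: 122 days, exemption €362,000 → (€755,000 − €362,000) × 3% × 122/365 = €3,940.7671
3 May – 31 Dec 2018: 243 days, exemption €92,000 → (€755,000 − €92,000) × 3% × 243/365 = €13,241.8356
Total = €17,182.6027

€17,182.60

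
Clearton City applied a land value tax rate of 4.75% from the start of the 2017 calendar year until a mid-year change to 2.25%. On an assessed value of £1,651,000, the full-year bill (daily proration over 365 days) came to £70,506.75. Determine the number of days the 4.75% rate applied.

Let d = days at the first rate; then 365 − d days at the second rate.
£1,651,000 × [4.75%·d + 2.25%·(365−d)] / 365 = £70,506.75
Solving gives d = 295, so the new rate took effect on 23 October 2017.

295 days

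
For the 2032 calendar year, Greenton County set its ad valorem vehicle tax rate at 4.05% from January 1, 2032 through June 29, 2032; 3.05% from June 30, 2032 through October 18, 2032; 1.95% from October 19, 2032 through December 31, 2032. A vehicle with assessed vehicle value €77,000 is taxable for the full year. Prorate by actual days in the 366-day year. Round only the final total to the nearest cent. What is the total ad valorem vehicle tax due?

€2,558.04

January 1 – June 29, 2032: 181 days at 4.05% → €77,000 × 4.05% × 181/366 = €1,542.2090
June 30 – October 18, 2032: 111 days at 3.05% → €77,000 × 3.05% × 111/366 = €712.2500
October 19 – December 31, 2032: 74 days at 1.95% → €77,000 × 1.95% × 74/366 = €303.5820
Total = €2,558.0410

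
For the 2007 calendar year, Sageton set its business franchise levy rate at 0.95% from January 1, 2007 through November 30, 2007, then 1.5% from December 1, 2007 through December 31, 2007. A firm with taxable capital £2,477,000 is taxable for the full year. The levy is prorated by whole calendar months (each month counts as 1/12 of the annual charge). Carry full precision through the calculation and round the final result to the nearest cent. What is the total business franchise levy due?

January 1 – November 30, 2007: 11 months at 0.95% → £2,477,000 × 0.95% × 11/12 = £21,570.5417
December 1 – December 31, 2007: 1 month at 1.5% → £2,477,000 × 1.5% × 1/12 = £3,096.2500
Total = £24,666.7917

£24,666.79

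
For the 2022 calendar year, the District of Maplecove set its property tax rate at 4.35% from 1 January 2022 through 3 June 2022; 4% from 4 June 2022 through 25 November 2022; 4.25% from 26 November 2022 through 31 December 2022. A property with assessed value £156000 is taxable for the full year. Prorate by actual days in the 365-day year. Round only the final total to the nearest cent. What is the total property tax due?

1 January – 3 June 2022: 154 days at 4.35% → £156000 × 4.35% × 154/365 = £2863.1342
4 June – 25 November 2022: 175 days at 4% → £156000 × 4% × 175/365 = £2991.7808
26 November – 31 December 2022: 36 days at 4.25% → £156000 × 4.25% × 36/365 = £653.9178
Total = £6508.8329

£6508.83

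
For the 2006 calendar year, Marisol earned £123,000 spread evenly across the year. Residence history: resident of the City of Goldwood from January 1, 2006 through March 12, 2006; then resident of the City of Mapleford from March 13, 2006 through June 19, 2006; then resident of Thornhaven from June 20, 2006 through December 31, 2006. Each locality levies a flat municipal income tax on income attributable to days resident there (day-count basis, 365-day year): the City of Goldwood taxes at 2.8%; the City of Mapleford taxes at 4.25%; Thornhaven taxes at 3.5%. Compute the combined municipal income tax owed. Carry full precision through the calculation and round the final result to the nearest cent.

£4,387.73

The City of Goldwood, January 1 – March 12, 2006: 71 days → £123,000 × 2.8% × 71/365 = £669.9288
The City of Mapleford, March 13 – June 19, 2006: 99 days → £123,000 × 4.25% × 99/365 = £1,417.8699
Thornhaven, June 20 – December 31, 2006: 195 days → £123,000 × 3.5% × 195/365 = £2,299.9315
Total = £4,387.7301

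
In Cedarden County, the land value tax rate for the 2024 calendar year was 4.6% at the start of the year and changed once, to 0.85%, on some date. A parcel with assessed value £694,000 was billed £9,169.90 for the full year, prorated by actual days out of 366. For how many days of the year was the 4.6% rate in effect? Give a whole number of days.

Let d = days at the first rate; then 366 − d days at the second rate.
£694,000 × [4.6%·d + 0.85%·(366−d)] / 366 = £9,169.90
Solving gives d = 46, so the new rate took effect on 16 Feb 2024.

46 days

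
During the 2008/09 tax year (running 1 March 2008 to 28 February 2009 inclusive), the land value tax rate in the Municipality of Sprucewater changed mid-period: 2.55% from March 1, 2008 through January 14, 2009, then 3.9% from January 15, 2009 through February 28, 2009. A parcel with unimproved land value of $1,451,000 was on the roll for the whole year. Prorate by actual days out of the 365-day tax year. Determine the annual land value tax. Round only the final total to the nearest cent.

$39,415.52

March 1, 2008 – January 14, 2009: 320 days at 2.55% → $1,451,000 × 2.55% × 320/365 = $32,438.7945
January 15 – February 28, 2009: 45 days at 3.9% → $1,451,000 × 3.9% × 45/365 = $6,976.7260
Total = $39,415.5205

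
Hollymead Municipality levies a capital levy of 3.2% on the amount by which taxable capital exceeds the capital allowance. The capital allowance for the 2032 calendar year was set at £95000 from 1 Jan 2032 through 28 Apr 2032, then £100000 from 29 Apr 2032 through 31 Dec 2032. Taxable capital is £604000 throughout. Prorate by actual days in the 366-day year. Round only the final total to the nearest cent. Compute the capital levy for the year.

1 Jan – 28 Apr 2032: 119 days, exemption £95000 → (£604000 − £95000) × 3.2% × 119/366 = £5295.8251
29 Apr – 31 Dec 2032: 247 days, exemption £100000 → (£604000 − £100000) × 3.2% × 247/366 = £10884.1967
Total = £16180.0219

£16180.02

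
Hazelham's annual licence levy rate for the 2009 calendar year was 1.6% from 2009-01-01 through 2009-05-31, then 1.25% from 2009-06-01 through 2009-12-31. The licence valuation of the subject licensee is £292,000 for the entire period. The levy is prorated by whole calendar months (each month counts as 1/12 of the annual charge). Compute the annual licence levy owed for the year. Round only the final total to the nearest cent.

£4,075.83

2009-01-01 to 2009-05-31: 5 months at 1.6% → £292,000 × 1.6% × 5/12 = £1,946.6667
2009-06-01 to 2009-12-31: 7 months at 1.25% → £292,000 × 1.25% × 7/12 = £2,129.1667
Total = £4,075.8333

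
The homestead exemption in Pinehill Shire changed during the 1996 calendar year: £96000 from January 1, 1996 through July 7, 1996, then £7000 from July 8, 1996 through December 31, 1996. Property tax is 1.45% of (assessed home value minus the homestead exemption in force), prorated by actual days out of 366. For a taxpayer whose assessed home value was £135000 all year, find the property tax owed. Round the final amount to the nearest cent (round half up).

January 1 – July 7, 1996: 189 days, exemption £96000 → (£135000 − £96000) × 1.45% × 189/366 = £292.0205
July 8 – December 31, 1996: 177 days, exemption £7000 → (£135000 − £7000) × 1.45% × 177/366 = £897.5738
Total = £1189.5943

£1189.59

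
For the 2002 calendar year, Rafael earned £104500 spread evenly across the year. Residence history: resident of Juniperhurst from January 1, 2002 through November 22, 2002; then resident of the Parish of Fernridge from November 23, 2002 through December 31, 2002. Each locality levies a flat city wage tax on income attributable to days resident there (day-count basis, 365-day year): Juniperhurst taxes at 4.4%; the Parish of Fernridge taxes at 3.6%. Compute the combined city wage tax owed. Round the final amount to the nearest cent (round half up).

Juniperhurst, January 1 – November 22, 2002: 326 days → £104500 × 4.4% × 326/365 = £4106.7068
The Parish of Fernridge, November 23 – December 31, 2002: 39 days → £104500 × 3.6% × 39/365 = £401.9671
Total = £4508.6740

£4508.67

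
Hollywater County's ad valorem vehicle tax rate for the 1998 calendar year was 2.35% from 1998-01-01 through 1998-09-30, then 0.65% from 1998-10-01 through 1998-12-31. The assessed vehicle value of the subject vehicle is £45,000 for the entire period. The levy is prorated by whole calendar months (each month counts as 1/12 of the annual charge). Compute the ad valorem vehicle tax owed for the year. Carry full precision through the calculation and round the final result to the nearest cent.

1998-01-01 to 1998-09-30: 9 months at 2.35% → £45,000 × 2.35% × 9/12 = £793.1250
1998-10-01 to 1998-12-31: 3 months at 0.65% → £45,000 × 0.65% × 3/12 = £73.1250
Total = £866.2500

£866.25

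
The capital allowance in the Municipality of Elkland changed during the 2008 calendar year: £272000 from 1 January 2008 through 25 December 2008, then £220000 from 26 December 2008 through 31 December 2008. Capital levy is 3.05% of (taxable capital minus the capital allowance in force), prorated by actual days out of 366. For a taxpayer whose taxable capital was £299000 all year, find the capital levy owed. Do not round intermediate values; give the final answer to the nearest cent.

£849.50

1 January – 25 December 2008: 360 days, exemption £272000 → (£299000 − £272000) × 3.05% × 360/366 = £810.0000
26 December – 31 December 2008: 6 days, exemption £220000 → (£299000 − £220000) × 3.05% × 6/366 = £39.5000
Total = £849.5000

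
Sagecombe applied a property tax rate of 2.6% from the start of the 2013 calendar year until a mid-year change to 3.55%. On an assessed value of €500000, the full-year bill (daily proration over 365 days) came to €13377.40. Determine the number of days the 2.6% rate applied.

336 days

Let d = days at the first rate; then 365 − d days at the second rate.
€500000 × [2.6%·d + 3.55%·(365−d)] / 365 = €13377.40
Solving gives d = 336, so the new rate took effect on December 3, 2013.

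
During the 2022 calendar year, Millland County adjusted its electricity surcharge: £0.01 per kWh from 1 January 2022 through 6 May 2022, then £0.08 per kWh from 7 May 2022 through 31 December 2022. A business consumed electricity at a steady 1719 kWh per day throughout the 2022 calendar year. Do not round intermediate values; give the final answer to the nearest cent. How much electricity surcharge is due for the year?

1 January – 6 May 2022: 126 days × 1719 kWh/day = 216,594 kWh at £0.01/kWh → £2165.94
7 May – 31 December 2022: 239 days × 1719 kWh/day = 410,841 kWh at £0.08/kWh → £32867.28

£35033.22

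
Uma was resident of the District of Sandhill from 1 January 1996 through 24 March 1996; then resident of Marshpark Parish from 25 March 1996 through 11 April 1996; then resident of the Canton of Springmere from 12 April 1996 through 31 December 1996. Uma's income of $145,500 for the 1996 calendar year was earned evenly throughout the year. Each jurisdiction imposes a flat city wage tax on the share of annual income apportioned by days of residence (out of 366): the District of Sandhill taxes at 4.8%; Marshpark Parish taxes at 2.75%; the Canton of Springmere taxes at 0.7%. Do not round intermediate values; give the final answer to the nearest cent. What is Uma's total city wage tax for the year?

$2,534.32

The District of Sandhill, 1 January – 24 March 1996: 84 days → $145,500 × 4.8% × 84/366 = $1,602.8852
Marshpark Parish, 25 March – 11 April 1996: 18 days → $145,500 × 2.75% × 18/366 = $196.7828
The Canton of Springmere, 12 April – 31 December 1996: 264 days → $145,500 × 0.7% × 264/366 = $734.6557
Total = $2,534.3238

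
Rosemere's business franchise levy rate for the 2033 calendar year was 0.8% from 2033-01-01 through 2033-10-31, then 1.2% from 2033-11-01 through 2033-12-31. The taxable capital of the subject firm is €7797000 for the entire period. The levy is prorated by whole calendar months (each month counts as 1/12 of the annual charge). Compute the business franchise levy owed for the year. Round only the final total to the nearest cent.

€67574.00

2033-01-01 to 2033-10-31: 10 months at 0.8% → €7797000 × 0.8% × 10/12 = €51980.0000
2033-11-01 to 2033-12-31: 2 months at 1.2% → €7797000 × 1.2% × 2/12 = €15594.0000
Total = €67574.0000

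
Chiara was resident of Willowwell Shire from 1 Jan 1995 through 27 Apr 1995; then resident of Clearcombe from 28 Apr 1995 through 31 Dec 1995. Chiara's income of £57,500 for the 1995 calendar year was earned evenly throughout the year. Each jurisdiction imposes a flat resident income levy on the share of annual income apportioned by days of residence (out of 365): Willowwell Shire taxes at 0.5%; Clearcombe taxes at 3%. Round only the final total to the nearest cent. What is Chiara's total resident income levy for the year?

£1,264.21

Willowwell Shire, 1 Jan – 27 Apr 1995: 117 days → £57,500 × 0.5% × 117/365 = £92.1575
Clearcombe, 28 Apr – 31 Dec 1995: 248 days → £57,500 × 3% × 248/365 = £1,172.0548
Total = £1,264.2123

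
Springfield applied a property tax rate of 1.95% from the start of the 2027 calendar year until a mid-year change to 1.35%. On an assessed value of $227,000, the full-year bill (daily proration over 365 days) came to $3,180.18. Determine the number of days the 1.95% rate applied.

Let d = days at the first rate; then 365 − d days at the second rate.
$227,000 × [1.95%·d + 1.35%·(365−d)] / 365 = $3,180.18
Solving gives d = 31, so the new rate took effect on 1 Feb 2027.

31 days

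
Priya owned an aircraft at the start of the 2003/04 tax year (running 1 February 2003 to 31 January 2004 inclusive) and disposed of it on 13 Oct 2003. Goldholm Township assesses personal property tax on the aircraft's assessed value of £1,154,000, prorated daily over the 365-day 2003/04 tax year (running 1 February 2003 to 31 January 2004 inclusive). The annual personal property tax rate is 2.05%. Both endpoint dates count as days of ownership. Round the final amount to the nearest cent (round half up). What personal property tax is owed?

Days held (1 Feb – 13 Oct 2003): 255 out of 365
Tax = £1,154,000 × 2.05% × 255/365 = £16,527.4932

£16,527.49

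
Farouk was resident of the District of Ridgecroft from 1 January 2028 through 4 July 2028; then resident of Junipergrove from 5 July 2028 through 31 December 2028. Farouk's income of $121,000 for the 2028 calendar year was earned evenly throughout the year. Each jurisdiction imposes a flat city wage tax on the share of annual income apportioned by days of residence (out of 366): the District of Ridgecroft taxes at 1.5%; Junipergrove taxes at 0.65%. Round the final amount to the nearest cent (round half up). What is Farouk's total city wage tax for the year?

The District of Ridgecroft, 1 January – 4 July 2028: 186 days → $121,000 × 1.5% × 186/366 = $922.3770
Junipergrove, 5 July – 31 December 2028: 180 days → $121,000 × 0.65% × 180/366 = $386.8033
Total = $1,309.1803

$1,309.18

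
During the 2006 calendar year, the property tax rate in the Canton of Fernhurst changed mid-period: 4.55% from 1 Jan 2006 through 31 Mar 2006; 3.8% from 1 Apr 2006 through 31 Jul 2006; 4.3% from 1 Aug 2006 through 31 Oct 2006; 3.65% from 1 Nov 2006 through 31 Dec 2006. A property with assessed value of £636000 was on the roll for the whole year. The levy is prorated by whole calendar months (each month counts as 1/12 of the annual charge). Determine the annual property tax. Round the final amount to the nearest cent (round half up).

£25996.50

1 Jan – 31 Mar 2006: 3 months at 4.55% → £636000 × 4.55% × 3/12 = £7234.5000
1 Apr – 31 Jul 2006: 4 months at 3.8% → £636000 × 3.8% × 4/12 = £8056.0000
1 Aug – 31 Oct 2006: 3 months at 4.3% → £636000 × 4.3% × 3/12 = £6837.0000
1 Nov – 31 Dec 2006: 2 months at 3.65% → £636000 × 3.65% × 2/12 = £3869.0000
Total = £25996.5000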